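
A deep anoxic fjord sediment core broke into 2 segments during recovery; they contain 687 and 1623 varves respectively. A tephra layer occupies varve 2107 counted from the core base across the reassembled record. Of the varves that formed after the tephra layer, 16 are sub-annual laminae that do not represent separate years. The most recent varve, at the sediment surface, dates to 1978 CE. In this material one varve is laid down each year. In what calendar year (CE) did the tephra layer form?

Total varves = 687 + 1623 = 2310.
The tephra layer sits at varve 2107 from the core base, so 2310 − 2107 = 203 varves formed after it.
203 − 16 false = 187 true varves after the tephra layer.
1978 − 187 = 1791 CE.

1791 CE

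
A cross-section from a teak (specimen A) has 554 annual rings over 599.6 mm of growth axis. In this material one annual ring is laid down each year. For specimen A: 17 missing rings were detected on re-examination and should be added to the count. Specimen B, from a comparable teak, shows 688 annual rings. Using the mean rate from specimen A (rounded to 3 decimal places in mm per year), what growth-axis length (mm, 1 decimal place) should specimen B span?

Specimen A: correcting the raw count gives 554 + 17 = 571 true annual rings.
A: Mean rate = 599.6 mm / 571 years ≈ 1.050 mm/year.
B's length ≈ 1.050 × 688 = 722.4 mm.

722.4 mm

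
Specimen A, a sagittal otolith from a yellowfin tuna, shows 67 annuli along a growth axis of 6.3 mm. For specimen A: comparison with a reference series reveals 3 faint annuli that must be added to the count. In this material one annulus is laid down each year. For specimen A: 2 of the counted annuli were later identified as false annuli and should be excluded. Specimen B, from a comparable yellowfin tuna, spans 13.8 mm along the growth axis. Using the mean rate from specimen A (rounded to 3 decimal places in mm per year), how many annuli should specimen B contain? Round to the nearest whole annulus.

Specimen A: after corrections the count is 67 − 2 + 3 = 68 annuli.
A: 6.3 mm over 68 years gives 6.3 / 68 ≈ 0.093 mm per year.
For B, 13.8 / 0.093 = 148.39 years ≈ 148 annuli.

148 annuli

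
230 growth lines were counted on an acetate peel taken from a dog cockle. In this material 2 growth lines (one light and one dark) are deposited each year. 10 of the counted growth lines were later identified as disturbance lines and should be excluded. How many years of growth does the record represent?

110 yr

Adjusted count: 230 − 10 = 220 growth lines.
220 growth lines at 2 per year is 220 / 2 = 110 years.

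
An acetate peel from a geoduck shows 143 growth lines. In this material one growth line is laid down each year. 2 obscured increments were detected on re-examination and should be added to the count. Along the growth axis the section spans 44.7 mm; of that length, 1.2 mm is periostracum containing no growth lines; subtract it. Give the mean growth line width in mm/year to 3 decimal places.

True growth line count = 143 + 2 = 145.
Removing the 1.2 mm offcut leaves 44.7 − 1.2 = 43.5 mm.
Mean rate = 43.5 mm / 145 years ≈ 0.300 mm/year.

0.300 mm/year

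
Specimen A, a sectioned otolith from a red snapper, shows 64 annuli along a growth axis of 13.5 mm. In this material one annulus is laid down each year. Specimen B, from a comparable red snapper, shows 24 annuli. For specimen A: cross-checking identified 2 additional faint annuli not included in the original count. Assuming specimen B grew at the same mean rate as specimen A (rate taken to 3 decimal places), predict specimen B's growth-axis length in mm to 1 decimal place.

4.9 mm

Specimen A: adjusted count: 64 + 2 = 66 annuli.
A: 13.5 mm over 66 years gives 13.5 / 66 ≈ 0.205 mm/yr.
For B, 0.205 mm/year × 24 years = 4.9 mm.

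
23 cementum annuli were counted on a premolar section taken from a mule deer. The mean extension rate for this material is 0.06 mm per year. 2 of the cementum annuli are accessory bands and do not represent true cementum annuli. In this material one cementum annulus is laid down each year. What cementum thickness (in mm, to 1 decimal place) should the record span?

1.3 mm

After corrections the count is 23 − 2 = 21 cementum annuli.
21 years at 0.06 mm/year gives 0.06 × 21 = 1.3 mm.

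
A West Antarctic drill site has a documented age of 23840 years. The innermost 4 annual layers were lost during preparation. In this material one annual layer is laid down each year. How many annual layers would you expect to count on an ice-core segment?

23836 annual layers

At one annual layer per year, 23840 years correspond to 23840 annual layers.
23840 − 4 missed = 23836 annual layers expected in the prepared section.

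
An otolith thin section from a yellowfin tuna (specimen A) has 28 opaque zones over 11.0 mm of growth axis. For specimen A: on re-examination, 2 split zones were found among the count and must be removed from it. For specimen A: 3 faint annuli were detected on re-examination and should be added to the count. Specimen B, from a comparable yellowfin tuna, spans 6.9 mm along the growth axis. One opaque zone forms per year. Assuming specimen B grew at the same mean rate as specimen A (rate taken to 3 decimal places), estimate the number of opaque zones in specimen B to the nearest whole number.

Specimen A: correcting the raw count gives 28 − 2 + 3 = 29 true opaque zones.
A: Extension rate ≈ 11.0 / 29 = 0.379 mm per year.
For B, 6.9 / 0.379 = 18.21 years ≈ 18 opaque zones.

18 opaque zones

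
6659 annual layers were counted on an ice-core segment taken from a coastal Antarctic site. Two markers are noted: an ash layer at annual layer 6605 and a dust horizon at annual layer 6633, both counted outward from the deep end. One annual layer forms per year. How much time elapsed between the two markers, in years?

The two markers are separated by 6633 − 6605 = 28 annual layers.
One annual layer per year makes the interval 28 years.

28 years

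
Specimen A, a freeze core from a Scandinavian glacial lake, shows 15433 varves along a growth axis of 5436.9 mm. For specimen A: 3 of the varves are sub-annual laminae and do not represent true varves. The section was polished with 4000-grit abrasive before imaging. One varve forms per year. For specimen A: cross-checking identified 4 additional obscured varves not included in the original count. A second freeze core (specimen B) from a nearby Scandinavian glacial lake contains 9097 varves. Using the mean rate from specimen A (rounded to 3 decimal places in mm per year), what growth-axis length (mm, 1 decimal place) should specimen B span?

Specimen A: adjusted count: 15433 − 3 + 4 = 15434 varves.
A: Mean rate = 5436.9 mm / 15434 years ≈ 0.352 mm/yr.
For B, 0.352 mm/year × 9097 years = 3202.1 mm.

3202.1 mm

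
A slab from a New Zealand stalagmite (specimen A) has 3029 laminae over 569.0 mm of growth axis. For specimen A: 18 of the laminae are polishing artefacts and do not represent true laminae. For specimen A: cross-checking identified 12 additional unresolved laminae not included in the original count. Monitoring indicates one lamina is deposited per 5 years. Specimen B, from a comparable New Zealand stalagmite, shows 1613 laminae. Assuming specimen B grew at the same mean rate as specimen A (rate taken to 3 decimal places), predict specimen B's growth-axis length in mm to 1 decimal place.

Specimen A: true lamina count = 3029 − 18 + 12 = 3023.
Specimen A: multiplying by 5 years per lamina: 3023 × 5 = 15115 years.
A: 569.0 mm over 15115 years gives 569.0 / 15115 ≈ 0.038 mm/yr.
Specimen B: multiplying by 5 years per lamina: 1613 × 5 = 8065 years. B's length ≈ 0.038 × 8065 = 306.5 mm.

306.5 mm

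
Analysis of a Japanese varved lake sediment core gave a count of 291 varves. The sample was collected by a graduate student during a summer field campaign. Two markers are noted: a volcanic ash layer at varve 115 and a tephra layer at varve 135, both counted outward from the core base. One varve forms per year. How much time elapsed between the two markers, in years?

The two markers are separated by 135 − 115 = 20 varves.
At one varve per year, 20 years elapsed between them.

20 years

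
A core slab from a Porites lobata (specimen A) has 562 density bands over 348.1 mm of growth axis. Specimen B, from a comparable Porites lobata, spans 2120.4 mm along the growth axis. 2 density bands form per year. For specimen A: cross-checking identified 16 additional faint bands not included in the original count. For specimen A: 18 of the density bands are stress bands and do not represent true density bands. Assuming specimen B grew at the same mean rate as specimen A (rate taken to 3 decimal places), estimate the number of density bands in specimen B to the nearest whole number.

Specimen A: correcting the raw count gives 562 − 18 + 16 = 560 true density bands.
Specimen A: with 2 density bands per year, 560 / 2 = 280 years.
A: Mean rate = 348.1 mm / 280 years ≈ 1.243 mm/yr.
B spans 2120.4 / 1.243 = 1705.87 years; at 2 density bands per year that is 1705.87 × 2 ≈ 3412 density bands.

3412 density bands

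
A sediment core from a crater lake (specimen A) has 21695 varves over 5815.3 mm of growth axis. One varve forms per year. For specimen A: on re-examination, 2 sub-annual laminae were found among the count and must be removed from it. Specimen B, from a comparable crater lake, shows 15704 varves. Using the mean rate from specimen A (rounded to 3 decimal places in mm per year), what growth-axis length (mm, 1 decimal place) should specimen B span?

4208.7 mm

Specimen A: after corrections the count is 21695 − 2 = 21693 varves.
A: Extension rate ≈ 5815.3 / 21693 = 0.268 mm per year.
For B, 0.268 mm/year × 15704 years = 4208.7 mm.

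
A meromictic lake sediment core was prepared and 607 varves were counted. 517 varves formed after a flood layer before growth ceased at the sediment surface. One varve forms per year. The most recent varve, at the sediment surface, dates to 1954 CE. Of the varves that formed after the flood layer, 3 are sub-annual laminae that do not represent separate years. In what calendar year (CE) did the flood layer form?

1440 CE

There are 517 varves younger than the flood layer.
Excluding 3 false varves: 517 − 3 = 514.
1954 − 514 = 1440 CE.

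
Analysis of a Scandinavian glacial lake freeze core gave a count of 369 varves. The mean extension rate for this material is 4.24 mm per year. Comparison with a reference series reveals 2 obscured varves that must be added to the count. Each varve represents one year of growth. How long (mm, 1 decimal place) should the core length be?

1573.0 mm

True varve count = 369 + 2 = 371.
Length ≈ 4.24 × 371 = 1573.0 mm.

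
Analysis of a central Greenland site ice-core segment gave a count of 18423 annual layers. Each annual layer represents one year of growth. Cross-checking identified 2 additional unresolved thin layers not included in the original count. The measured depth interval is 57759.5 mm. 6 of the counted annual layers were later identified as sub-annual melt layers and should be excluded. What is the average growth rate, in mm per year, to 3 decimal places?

After corrections the count is 18423 − 6 + 2 = 18419 annual layers.
57759.5 mm over 18419 years gives 57759.5 / 18419 ≈ 3.136 mm per year.

3.136 mm per year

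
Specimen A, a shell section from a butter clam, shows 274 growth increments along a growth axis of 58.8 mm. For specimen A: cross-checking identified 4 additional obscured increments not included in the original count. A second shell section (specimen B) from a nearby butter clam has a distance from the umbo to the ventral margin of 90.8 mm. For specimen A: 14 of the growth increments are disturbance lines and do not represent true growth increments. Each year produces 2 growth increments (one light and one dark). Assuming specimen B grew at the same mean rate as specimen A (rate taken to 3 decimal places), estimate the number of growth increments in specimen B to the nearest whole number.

Specimen A: adjusted count: 274 − 14 + 4 = 264 growth increments.
Specimen A: with 2 growth increments per year, 264 / 2 = 132 years.
A: Extension rate ≈ 58.8 / 132 = 0.445 mm/year.
B spans 90.8 / 0.445 = 204.04 years; at 2 growth increments per year that is 204.04 × 2 ≈ 408 growth increments.

408 growth increments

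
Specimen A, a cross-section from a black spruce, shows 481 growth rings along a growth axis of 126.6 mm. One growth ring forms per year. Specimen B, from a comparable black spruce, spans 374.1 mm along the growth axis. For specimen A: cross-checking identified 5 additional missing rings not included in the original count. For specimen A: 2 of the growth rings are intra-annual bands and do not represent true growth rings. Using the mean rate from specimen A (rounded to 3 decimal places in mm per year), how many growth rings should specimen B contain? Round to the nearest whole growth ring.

1428 growth rings

Specimen A: correcting the raw count gives 481 − 2 + 5 = 484 true growth rings.
A: Mean rate = 126.6 mm / 484 years ≈ 0.262 mm/yr.
For B, 374.1 / 0.262 = 1427.86 years ≈ 1428 growth rings.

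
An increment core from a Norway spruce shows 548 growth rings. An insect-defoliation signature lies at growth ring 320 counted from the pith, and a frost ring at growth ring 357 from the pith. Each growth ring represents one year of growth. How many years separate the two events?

357 − 320 = 37 growth rings lie between the two events.
That is 37 years at one growth ring per year.

37 years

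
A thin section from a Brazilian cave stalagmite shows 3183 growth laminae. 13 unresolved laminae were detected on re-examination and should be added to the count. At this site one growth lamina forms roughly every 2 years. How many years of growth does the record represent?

6392 years

True growth lamina count = 3183 + 13 = 3196.
At 2 years per growth lamina, 3196 × 2 = 6392 years.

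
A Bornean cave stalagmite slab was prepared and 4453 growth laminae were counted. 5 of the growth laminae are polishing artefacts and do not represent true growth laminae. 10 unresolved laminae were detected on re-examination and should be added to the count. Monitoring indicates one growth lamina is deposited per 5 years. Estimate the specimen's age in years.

22290 yr

Adjusted count: 4453 − 5 + 10 = 4458 growth laminae.
At 5 years per growth lamina, 4458 × 5 = 22290 years.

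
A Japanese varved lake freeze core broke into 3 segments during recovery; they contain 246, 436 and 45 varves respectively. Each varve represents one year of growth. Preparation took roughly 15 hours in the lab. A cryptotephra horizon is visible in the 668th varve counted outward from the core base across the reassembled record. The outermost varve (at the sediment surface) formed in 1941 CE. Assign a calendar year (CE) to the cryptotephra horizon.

1882 CE

Total varves = 246 + 436 + 45 = 727.
Between varve 668 and the sediment surface there are 727 − 668 = 59 varves.
Counting back 59 years from 1941 CE places the cryptotephra horizon in 1941 − 59 = 1882 CE.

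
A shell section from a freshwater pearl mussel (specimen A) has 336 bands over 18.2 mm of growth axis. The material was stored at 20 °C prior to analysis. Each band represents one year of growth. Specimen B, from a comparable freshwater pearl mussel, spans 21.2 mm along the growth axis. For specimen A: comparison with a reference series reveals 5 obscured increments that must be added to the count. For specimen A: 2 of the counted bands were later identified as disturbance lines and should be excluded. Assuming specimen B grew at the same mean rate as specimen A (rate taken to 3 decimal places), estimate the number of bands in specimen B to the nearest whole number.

393 bands

Specimen A: adjusted count: 336 − 2 + 5 = 339 bands.
A: Mean rate = 18.2 mm / 339 years ≈ 0.054 mm/year.
B spans 21.2 / 0.054 = 392.59 years ≈ 393 bands.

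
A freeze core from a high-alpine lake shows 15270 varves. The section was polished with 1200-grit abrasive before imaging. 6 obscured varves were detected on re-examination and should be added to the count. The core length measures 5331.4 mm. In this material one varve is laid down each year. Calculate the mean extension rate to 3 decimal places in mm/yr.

0.349 mm/yr

Correcting the raw count gives 15270 + 6 = 15276 true varves.
Extension rate ≈ 5331.4 / 15276 = 0.349 mm/yr.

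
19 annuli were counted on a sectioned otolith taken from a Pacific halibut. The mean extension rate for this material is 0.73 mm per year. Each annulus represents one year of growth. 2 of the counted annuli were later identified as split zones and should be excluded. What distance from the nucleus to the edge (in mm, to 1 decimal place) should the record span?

12.4 mm

Correcting the raw count gives 19 − 2 = 17 true annuli.
Predicted length = 0.73 mm/year × 17 years = 12.4 mm.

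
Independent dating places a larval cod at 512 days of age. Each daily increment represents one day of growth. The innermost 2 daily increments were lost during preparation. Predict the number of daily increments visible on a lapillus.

One daily increment per day gives 512 daily increments over 512 days.
Subtracting the 2 daily increments not captured gives 512 − 2 = 510 daily increments in the record.

510 daily increments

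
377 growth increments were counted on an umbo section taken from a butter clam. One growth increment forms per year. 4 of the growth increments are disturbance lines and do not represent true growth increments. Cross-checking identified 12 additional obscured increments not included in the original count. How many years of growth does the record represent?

385 years

After corrections the count is 377 − 4 + 12 = 385 growth increments.
At one growth increment per year, that is 385 years.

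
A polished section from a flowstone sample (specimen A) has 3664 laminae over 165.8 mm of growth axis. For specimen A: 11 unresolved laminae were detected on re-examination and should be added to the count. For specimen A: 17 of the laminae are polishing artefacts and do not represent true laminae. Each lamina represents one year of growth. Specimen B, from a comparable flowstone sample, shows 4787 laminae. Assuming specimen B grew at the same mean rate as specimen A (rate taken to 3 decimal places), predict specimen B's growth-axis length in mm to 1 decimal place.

Specimen A: true lamina count = 3664 − 17 + 11 = 3658.
A: 165.8 mm over 3658 years gives 165.8 / 3658 ≈ 0.045 mm per year.
B's length ≈ 0.045 × 4787 = 215.4 mm.

215.4 mm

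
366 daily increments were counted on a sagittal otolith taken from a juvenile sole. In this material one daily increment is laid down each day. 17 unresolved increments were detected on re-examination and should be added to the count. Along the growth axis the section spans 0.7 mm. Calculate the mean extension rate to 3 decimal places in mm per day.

After corrections the count is 366 + 17 = 383 daily increments.
0.7 mm over 383 days gives 0.7 / 383 ≈ 0.002 mm per day.

0.002 mm per day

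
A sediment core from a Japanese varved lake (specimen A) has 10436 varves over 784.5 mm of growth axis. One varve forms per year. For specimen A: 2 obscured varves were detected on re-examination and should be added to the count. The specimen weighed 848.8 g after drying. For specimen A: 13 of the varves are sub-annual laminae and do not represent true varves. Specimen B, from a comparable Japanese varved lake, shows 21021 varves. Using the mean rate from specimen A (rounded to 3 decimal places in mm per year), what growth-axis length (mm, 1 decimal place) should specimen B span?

Specimen A: true varve count = 10436 − 13 + 2 = 10425.
A: Mean rate = 784.5 mm / 10425 years ≈ 0.075 mm/year.
B's length ≈ 0.075 × 21021 = 1576.6 mm.

1576.6 mm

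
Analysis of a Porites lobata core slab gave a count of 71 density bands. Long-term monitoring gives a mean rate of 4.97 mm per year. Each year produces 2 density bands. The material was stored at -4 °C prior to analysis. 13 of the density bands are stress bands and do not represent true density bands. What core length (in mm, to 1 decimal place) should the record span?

After corrections the count is 71 − 13 = 58 density bands.
58 density bands at 2 per year is 58 / 2 = 29 years.
Predicted length = 4.97 mm/year × 29 years = 144.1 mm.

144.1 mm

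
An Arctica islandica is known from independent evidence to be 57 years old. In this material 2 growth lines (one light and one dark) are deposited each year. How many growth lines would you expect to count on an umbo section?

114 growth lines

Expected growth lines: 57 × 2 = 114.
So 114 growth lines should be present.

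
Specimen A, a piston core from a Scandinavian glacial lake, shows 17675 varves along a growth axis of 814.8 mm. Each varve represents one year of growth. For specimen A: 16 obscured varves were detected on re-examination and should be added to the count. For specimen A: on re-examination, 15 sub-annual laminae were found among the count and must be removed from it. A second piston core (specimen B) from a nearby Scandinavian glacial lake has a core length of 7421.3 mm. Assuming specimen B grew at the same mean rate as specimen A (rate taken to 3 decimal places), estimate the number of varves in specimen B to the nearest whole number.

161333 varves

Specimen A: adjusted count: 17675 − 15 + 16 = 17676 varves.
A: 814.8 mm over 17676 years gives 814.8 / 17676 ≈ 0.046 mm/yr.
Specimen B: 7421.3 mm / 0.046 mm per year = 161332.61 years ≈ 161333 varves.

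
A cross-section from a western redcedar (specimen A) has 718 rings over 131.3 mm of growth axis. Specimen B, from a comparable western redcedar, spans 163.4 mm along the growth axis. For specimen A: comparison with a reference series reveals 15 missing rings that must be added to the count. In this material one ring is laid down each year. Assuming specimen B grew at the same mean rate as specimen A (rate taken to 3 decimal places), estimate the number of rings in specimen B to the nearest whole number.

913 rings

Specimen A: true ring count = 718 + 15 = 733.
A: Mean rate = 131.3 mm / 733 years ≈ 0.179 mm/yr.
B spans 163.4 / 0.179 = 912.85 years ≈ 913 rings.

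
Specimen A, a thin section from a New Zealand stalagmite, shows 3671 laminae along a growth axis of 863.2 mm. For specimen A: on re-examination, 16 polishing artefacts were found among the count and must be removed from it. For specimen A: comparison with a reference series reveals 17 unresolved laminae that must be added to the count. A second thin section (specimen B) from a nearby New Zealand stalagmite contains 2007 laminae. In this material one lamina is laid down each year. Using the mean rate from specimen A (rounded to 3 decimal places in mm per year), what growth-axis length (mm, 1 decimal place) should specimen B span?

471.6 mm

Specimen A: true lamina count = 3671 − 16 + 17 = 3672.
A: Mean rate = 863.2 mm / 3672 years ≈ 0.235 mm/yr.
Length of B = 0.235 × 2007 = 471.6 mm.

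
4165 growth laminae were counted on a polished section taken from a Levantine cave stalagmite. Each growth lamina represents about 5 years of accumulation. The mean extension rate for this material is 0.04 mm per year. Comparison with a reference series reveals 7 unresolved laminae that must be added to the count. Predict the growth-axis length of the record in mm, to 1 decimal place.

834.4 mm

True growth lamina count = 4165 + 7 = 4172.
4172 growth laminae at 5 years each span 4172 × 5 = 20860 years.
Length ≈ 0.04 × 20860 = 834.4 mm.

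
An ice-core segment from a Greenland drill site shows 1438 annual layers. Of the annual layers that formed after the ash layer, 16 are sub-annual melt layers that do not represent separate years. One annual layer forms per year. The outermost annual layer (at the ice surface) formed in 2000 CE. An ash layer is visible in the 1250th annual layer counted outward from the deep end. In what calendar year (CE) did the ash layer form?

Between annual layer 1250 and the ice surface there are 1438 − 1250 = 188 annual layers.
188 − 16 false = 172 true annual layers after the ash layer.
2000 − 172 = 1828 CE.

1828 CE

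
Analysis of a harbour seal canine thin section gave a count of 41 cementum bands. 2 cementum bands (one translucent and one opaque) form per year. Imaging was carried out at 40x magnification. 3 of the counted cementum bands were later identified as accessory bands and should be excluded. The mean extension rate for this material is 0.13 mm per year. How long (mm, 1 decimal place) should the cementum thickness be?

True cementum band count = 41 − 3 = 38.
With 2 cementum bands per year, 38 / 2 = 19 years.
Predicted length = 0.13 mm/year × 19 years = 2.5 mm.

2.5 mm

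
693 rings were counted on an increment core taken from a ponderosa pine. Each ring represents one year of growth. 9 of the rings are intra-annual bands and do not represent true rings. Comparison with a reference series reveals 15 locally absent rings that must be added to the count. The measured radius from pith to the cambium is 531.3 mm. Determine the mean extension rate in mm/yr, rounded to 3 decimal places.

0.760 mm/yr

Adjusted count: 693 − 9 + 15 = 699 rings.
531.3 mm over 699 years gives 531.3 / 699 ≈ 0.760 mm/yr.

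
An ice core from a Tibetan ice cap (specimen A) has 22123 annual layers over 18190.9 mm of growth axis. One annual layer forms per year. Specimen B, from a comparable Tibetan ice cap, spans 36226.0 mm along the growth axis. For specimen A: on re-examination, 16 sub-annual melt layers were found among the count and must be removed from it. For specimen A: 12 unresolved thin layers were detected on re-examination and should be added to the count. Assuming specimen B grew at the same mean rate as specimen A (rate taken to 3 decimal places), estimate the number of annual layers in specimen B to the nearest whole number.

44071 annual layers

Specimen A: adjusted count: 22123 − 16 + 12 = 22119 annual layers.
A: 18190.9 mm over 22119 years gives 18190.9 / 22119 ≈ 0.822 mm/year.
B spans 36226.0 / 0.822 = 44070.56 years ≈ 44071 annual layers.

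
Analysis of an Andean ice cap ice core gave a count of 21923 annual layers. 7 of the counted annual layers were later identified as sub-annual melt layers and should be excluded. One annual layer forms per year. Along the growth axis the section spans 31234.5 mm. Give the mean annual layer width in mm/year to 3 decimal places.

True annual layer count = 21923 − 7 = 21916.
Extension rate ≈ 31234.5 / 21916 = 1.425 mm/year.

1.425 mm/year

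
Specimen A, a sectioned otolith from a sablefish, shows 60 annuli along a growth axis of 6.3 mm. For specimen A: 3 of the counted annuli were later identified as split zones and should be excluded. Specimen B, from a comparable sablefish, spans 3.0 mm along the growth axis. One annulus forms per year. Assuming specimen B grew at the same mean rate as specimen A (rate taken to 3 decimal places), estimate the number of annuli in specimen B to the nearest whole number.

Specimen A: correcting the raw count gives 60 − 3 = 57 true annuli.
A: Extension rate ≈ 6.3 / 57 = 0.111 mm/year.
Specimen B: 3.0 mm / 0.111 mm per year = 27.03 years ≈ 27 annuli.

27 annuli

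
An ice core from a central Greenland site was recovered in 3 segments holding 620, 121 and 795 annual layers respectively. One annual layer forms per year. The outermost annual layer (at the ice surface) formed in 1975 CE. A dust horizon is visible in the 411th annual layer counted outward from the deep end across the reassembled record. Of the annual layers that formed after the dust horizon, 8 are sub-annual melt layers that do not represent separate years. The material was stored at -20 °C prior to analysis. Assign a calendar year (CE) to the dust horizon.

858 CE

Total annual layers = 620 + 121 + 795 = 1536.
Between annual layer 411 and the ice surface there are 1536 − 411 = 1125 annual layers.
1125 − 8 false = 1117 true annual layers after the dust horizon.
1975 − 1117 = 858 CE.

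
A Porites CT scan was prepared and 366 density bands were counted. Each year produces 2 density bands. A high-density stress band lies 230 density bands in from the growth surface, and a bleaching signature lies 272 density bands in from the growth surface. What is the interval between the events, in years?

The two markers are separated by 272 − 230 = 42 density bands.
With 2 density bands per year, 42 / 2 = 21 years.

21 years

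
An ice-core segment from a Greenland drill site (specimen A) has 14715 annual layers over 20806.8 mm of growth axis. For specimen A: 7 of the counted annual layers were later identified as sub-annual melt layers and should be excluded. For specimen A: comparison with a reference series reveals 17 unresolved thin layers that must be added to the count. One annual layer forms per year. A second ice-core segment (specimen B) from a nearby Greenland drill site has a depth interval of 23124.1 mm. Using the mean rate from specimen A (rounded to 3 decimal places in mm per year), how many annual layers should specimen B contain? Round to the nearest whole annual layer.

16365 annual layers

Specimen A: after corrections the count is 14715 − 7 + 17 = 14725 annual layers.
A: Mean rate = 20806.8 mm / 14725 years ≈ 1.413 mm/yr.
For B, 23124.1 / 1.413 = 16365.25 years ≈ 16365 annual layers.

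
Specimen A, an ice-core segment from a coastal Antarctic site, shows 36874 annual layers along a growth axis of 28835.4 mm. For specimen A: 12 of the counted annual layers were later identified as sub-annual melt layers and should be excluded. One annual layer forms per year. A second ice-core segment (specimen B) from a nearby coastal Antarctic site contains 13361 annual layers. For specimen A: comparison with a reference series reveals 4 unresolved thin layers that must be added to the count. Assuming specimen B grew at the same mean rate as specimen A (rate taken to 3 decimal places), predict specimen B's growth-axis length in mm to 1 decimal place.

10448.3 mm

Specimen A: true annual layer count = 36874 − 12 + 4 = 36866.
A: Extension rate ≈ 28835.4 / 36866 = 0.782 mm/yr.
Length of B = 0.782 × 13361 = 10448.3 mm.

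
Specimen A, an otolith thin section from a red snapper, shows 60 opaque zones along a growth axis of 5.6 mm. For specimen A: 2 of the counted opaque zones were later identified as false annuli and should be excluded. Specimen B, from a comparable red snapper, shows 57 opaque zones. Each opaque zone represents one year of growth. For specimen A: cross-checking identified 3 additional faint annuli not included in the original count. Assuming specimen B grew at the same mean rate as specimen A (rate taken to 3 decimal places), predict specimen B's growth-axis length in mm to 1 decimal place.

5.2 mm

Specimen A: correcting the raw count gives 60 − 2 + 3 = 61 true opaque zones.
A: Mean rate = 5.6 mm / 61 years ≈ 0.092 mm per year.
B's length ≈ 0.092 × 57 = 5.2 mm.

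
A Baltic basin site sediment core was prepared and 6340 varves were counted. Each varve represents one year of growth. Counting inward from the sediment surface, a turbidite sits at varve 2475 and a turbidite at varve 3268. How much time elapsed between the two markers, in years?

793 years

3268 − 2475 = 793 varves lie between the two events.
That is 793 years at one varve per year.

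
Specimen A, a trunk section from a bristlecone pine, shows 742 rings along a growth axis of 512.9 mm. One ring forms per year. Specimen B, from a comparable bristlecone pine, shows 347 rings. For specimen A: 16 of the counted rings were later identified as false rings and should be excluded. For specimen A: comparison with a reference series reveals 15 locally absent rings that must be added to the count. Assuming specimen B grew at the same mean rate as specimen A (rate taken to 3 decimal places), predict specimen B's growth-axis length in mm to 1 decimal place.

Specimen A: adjusted count: 742 − 16 + 15 = 741 rings.
A: Mean rate = 512.9 mm / 741 years ≈ 0.692 mm per year.
For B, 0.692 mm/year × 347 years = 240.1 mm.

240.1 mm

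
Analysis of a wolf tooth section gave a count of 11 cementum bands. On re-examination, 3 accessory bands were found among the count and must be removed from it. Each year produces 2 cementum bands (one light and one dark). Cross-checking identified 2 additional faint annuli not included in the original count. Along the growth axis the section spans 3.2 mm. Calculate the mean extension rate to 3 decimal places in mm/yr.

After corrections the count is 11 − 3 + 2 = 10 cementum bands.
Dividing by 2 cementum bands per year: 10 / 2 = 5 years.
Extension rate ≈ 3.2 / 5 = 0.640 mm/yr.

0.640 mm/yr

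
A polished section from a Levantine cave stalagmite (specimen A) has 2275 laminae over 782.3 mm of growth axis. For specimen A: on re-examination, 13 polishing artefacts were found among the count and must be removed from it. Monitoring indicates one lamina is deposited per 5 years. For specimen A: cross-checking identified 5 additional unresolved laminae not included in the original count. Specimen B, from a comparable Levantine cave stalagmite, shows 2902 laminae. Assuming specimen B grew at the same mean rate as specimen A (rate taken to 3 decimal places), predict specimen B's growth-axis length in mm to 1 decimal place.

1001.2 mm

Specimen A: correcting the raw count gives 2275 − 13 + 5 = 2267 true laminae.
Specimen A: multiplying by 5 years per lamina: 2267 × 5 = 11335 years.
A: Extension rate ≈ 782.3 / 11335 = 0.069 mm per year.
Specimen B: multiplying by 5 years per lamina: 2902 × 5 = 14510 years. B's length ≈ 0.069 × 14510 = 1001.2 mm.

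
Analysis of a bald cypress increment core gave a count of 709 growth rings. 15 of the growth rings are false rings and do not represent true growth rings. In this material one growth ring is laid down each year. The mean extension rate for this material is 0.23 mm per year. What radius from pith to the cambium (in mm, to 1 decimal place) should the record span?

After corrections the count is 709 − 15 = 694 growth rings.
694 years at 0.23 mm/year gives 0.23 × 694 = 159.6 mm.

159.6 mm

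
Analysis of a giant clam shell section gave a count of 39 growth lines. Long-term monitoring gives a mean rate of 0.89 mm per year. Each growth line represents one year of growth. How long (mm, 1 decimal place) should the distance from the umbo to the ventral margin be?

The record spans 39 years at 0.89 mm per year.
39 years at 0.89 mm/year gives 0.89 × 39 = 34.7 mm.

34.7 mm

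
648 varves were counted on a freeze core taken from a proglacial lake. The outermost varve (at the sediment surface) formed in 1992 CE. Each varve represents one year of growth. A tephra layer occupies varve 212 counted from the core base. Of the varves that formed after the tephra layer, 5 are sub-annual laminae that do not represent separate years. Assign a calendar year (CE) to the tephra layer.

1561 CE

648 − 212 = 436 varves lie beyond the tephra layer toward the sediment surface.
Removing the 5 false varves leaves 436 − 5 = 431 true varves beyond the tephra layer.
Counting back 431 years from 1992 CE places the tephra layer in 1992 − 431 = 1561 CE.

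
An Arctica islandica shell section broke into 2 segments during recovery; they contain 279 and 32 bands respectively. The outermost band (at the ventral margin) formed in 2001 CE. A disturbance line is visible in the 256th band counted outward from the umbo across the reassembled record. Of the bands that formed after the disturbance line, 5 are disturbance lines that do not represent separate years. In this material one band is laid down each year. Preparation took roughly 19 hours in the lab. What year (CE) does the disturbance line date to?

Total bands = 279 + 32 = 311.
Between band 256 and the ventral margin there are 311 − 256 = 55 bands.
Removing the 5 false bands leaves 55 − 5 = 50 true bands beyond the disturbance line.
2001 − 50 = 1951 CE.

1951 CE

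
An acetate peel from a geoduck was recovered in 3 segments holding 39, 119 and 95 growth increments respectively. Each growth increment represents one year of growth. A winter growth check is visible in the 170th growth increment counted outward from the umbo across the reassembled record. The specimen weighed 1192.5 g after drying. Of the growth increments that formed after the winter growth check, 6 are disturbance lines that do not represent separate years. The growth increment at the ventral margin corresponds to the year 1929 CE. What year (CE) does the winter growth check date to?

1852 CE

Total growth increments = 39 + 119 + 95 = 253.
253 − 170 = 83 growth increments lie beyond the winter growth check toward the ventral margin.
Excluding 6 false growth increments: 83 − 6 = 77.
1929 − 77 = 1852 CE.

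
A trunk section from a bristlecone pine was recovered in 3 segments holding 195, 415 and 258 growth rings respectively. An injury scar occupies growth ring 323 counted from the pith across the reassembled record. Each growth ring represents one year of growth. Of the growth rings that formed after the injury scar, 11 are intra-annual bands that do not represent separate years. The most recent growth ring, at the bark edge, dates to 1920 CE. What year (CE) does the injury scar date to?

Total growth rings = 195 + 415 + 258 = 868.
868 − 323 = 545 growth rings lie beyond the injury scar toward the bark edge.
545 − 11 false = 534 true growth rings after the injury scar.
The growth ring at the bark edge is 1920 CE, so the injury scar dates to 1920 − 534 = 1386 CE.

1386 CE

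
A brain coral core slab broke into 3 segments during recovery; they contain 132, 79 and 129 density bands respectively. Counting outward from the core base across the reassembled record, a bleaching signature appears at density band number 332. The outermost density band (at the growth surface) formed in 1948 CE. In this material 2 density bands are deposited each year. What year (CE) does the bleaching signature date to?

Total density bands = 132 + 79 + 129 = 340.
The bleaching signature sits at density band 332 from the core base, so 340 − 332 = 8 density bands formed after it.
Dividing by 2 density bands per year: 8 / 2 = 4 years.
1948 − 4 = 1944 CE.

1944 CE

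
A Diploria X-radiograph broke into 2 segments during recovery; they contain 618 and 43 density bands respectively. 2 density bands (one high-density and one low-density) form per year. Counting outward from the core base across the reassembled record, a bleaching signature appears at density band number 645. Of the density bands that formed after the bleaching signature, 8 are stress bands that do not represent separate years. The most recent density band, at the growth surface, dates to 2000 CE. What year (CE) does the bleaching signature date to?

1996 CE

Total density bands = 618 + 43 = 661.
The bleaching signature sits at density band 645 from the core base, so 661 − 645 = 16 density bands formed after it.
Removing the 8 false density bands leaves 16 − 8 = 8 true density bands beyond the bleaching signature.
Dividing by 2 density bands per year: 8 / 2 = 4 years.
Counting back 4 years from 2000 CE places the bleaching signature in 2000 − 4 = 1996 CE.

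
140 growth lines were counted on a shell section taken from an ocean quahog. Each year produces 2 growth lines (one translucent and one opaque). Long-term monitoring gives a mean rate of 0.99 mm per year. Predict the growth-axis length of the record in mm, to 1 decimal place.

With 2 growth lines per year, 140 / 2 = 70 years.
Length ≈ 0.99 × 70 = 69.3 mm.

69.3 mm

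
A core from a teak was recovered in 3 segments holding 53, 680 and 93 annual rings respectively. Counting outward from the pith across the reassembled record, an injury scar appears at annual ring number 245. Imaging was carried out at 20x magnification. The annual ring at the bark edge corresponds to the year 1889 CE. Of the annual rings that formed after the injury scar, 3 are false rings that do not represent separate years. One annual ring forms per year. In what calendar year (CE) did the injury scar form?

1311 CE

Total annual rings = 53 + 680 + 93 = 826.
826 − 245 = 581 annual rings lie beyond the injury scar toward the bark edge.
Excluding 3 false annual rings: 581 − 3 = 578.
The annual ring at the bark edge is 1889 CE, so the injury scar dates to 1889 − 578 = 1311 CE.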